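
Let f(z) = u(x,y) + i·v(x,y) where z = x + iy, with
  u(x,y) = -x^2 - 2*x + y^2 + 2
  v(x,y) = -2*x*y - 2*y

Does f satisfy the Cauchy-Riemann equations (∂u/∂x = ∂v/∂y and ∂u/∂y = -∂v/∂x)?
∂u/∂x = -2*x - 2
∂v/∂y = -2*x - 2
∂u/∂y = 2*y
∂v/∂x = -2*y
∂u/∂x = ∂v/∂y and ∂u/∂y = -∂v/∂x hold identically; f is analytic.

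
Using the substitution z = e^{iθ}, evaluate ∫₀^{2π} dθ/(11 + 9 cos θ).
Let J = ∫₀^{2π} dθ/(11 + 9 cos θ).
Put z = e^{iθ}: then cos θ = (z + 1/z)/2, dθ = dz/(iz), and z runs once counterclockwise around |z| = 1:
  J = ∮_{|z|=1} 1/(11 + 9*(z + 1/z)/2) · dz/(iz) = (2/i) ∮_{|z|=1} dz/(9*z^2 + 22*z + 9).
The roots of 9*z^2 + 22*z + 9 are z = (-11 ± sqrt(11^2 - 9^2))/9, with sqrt(40) = 2*sqrt(10); their product is 1, so only z₊ = -11/9 + 2*sqrt(10)/9 lies inside the unit circle (z₋ = -11/9 - 2*sqrt(10)/9 lies outside).
z₊ is a simple zero of q(z) = 9*z^2 + 22*z + 9, so Res(1/q, z₊) = 1/q'(z₊) with q'(z) = 18*z + 22; and q'(z₊) = 9*(z₊ - z₋) = 4*sqrt(10).
Therefore J = (2/i) · 2πi · 1/(4*sqrt(10)) = 2*pi/(2*sqrt(10)) = sqrt(10)*pi/10

Final answer: sqrt(10)*pi/10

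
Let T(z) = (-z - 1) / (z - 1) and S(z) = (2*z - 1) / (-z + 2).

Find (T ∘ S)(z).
(T ∘ S)(z) = T(S(z)) = ((-1)*S(z) + (-1))/((1)*S(z) + (-1)). Multiply numerator and denominator by -z + 2:
  numerator:   (-1)*(2*z - 1) + (-1)*(-z + 2) = -z - 1
  denominator: (1)*(2*z - 1) + (-1)*(-z + 2) = 3*z - 3
(T ∘ S)(z) = (-z - 1)/(3*z - 3)

Final answer: (-z - 1)/(3*z - 3)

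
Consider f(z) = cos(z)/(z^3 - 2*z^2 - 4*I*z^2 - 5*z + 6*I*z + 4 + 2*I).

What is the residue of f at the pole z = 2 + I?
Write f(z) = P(z)/Q(z) with P(z) = cos(z) and Q(z) = z^3 - 2*z^2 - 4*I*z^2 - 5*z + 6*I*z + 4 + 2*I.
The denominator factors as Q(z) = (z - 2 - I)*(z - I)*(z - 2*I), so z = 2 + I is a simple zero of Q and P is analytic there; z = 2 + I is therefore a simple pole and
  Res(f, z₀) = P(z₀)/Q'(z₀).

Q'(z) = 3*z^2 - 4*z - 8*I*z - 5 + 6*I, so Q'(2 + I) = 4 - 2*I.
P(2 + I) = cos(2 + I).

Res(f, 2 + I) = (cos(2 + I))/(4 - 2*I) = (1/5 + I/10)*cos(2 + I)

Final answer: (1/5 + I/10)*cos(2 + I)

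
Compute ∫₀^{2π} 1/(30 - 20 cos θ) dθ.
sqrt(5)*pi/25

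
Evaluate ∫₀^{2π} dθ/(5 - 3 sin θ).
Call the integral J. The integrand is 2π-periodic and we integrate over a full period, so shifting θ does not change the value (θ → θ + π/2 turns sin θ into cos θ; θ → θ + π flips the sign of the trig term). Hence
  J = ∫₀^{2π} dθ/(5 + 3 cos θ).
Put z = e^{iθ}: then cos θ = (z + 1/z)/2, dθ = dz/(iz), and z runs once counterclockwise around |z| = 1:
  J = ∮_{|z|=1} 1/(5 + 3*(z + 1/z)/2) · dz/(iz) = (2/i) ∮_{|z|=1} dz/(3*z^2 + 10*z + 3).
The roots of 3*z^2 + 10*z + 3 are z = (-5 ± sqrt(5^2 - 3^2))/3, with sqrt(16) = 4; their product is 1, so only z₊ = -1/3 lies inside the unit circle (z₋ = -3 lies outside).
z₊ is a simple zero of q(z) = 3*z^2 + 10*z + 3, so Res(1/q, z₊) = 1/q'(z₊) with q'(z) = 6*z + 10; and q'(z₊) = 3*(z₊ - z₋) = 8.
Therefore J = (2/i) · 2πi · 1/(8) = 2*pi/(4) = pi/2

Final answer: pi/2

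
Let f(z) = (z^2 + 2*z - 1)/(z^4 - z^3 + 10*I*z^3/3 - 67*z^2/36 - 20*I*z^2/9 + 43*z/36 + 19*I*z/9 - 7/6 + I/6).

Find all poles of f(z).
The singularities of f are the zeros of the denominator. Factoring,
  z^4 - z^3 + 10*I*z^3/3 - 67*z^2/36 - 20*I*z^2/9 + 43*z/36 + 19*I*z/9 - 7/6 + I/6 = (z - 1/3 - 2*I/3)*(z + I/2)*(z + 3*I/2)*(z - 2/3 + 2*I)
so the candidates are z = 1/3 + 2*I/3, z = -I/2, z = -3*I/2, z = 2/3 - 2*I.

Check the numerator P(z) = z^2 + 2*z - 1 at each one:
  P(1/3 + 2*I/3) = -2/3 + 16*I/9 ≠ 0, so z = 1/3 + 2*I/3 is a (simple) pole.
  P(-I/2) = -5/4 - I ≠ 0, so z = -I/2 is a (simple) pole.
  P(-3*I/2) = -13/4 - 3*I ≠ 0, so z = -3*I/2 is a (simple) pole.
  P(2/3 - 2*I) = -29/9 - 20*I/3 ≠ 0, so z = 2/3 - 2*I is a (simple) pole.

Poles of f: {-3*I/2, -I/2, 1/3 + 2*I/3, 2/3 - 2*I}

Final answer: {-3*I/2, -I/2, 1/3 + 2*I/3, 2/3 - 2*I}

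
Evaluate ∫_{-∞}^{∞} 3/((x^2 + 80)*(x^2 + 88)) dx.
Let f(z) = 3/((z^2 + 80)*(z^2 + 88)). The denominator has no real zeros and deg Q - deg P = 4 ≥ 2, so the integral of f over the upper semicircle |z| = R tends to 0 as R → ∞. Closing the contour in the upper half-plane,
  ∫_{-∞}^{∞} f(x) dx = 2πi · Σ Res(f, z_k)  over the poles with Im z_k > 0.

Zeros of the denominator: z^2 + 80 = 0 gives z = ±4*sqrt(5)*I; z^2 + 88 = 0 gives z = ±2*sqrt(22)*I.
Upper half-plane: z = 2*sqrt(22)*I, z = 4*sqrt(5)*I (simple).

Each pole is a simple zero of Q(z) = z^4 + 168*z^2 + 7040, so Res(f, z₀) = P(z₀)/Q'(z₀) with P(z) = 3, Q'(z) = 4*z^3 + 336*z:
  Res(f, 2*sqrt(22)*I) = (3)/(-32*sqrt(22)*I) = 3*sqrt(22)*I/704
  Res(f, 4*sqrt(5)*I) = (3)/(64*sqrt(5)*I) = -3*sqrt(5)*I/320

Sum of residues: 3*I*(-11*sqrt(5) + 5*sqrt(22))/3520
∫_{-∞}^{∞} f(x) dx = 2πi · (3*I*(-11*sqrt(5) + 5*sqrt(22))/3520) = 3*pi*(-5*sqrt(22) + 11*sqrt(5))/1760

Final answer: 3*pi*(-5*sqrt(22) + 11*sqrt(5))/1760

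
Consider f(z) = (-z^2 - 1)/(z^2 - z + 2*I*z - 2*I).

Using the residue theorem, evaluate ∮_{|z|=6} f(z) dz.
By the residue theorem, ∮_C f(z) dz = 2πi · (sum of the residues of f at the poles inside |z| = 6).

The denominator factors as (z + 2*I)*(z - 1), so the singularities of f are simple poles at z = -2*I, z = 1.
  |-2*I|² = 4 < 36 = 6², so this pole is inside the contour.
  |1|² = 1 < 36 = 6², so this pole is inside the contour.

With P(z) = -z^2 - 1 and Q(z) = z^2 - z + 2*I*z - 2*I, each pole is simple, so Res(f, z₀) = P(z₀)/Q'(z₀) with Q'(z) = 2*z - 1 + 2*I.
  Res(f, -2*I) = P(-2*I)/Q'(-2*I) = (3)/(-1 - 2*I) = -3/5 + 6*I/5
  Res(f, 1) = P(1)/Q'(1) = (-2)/(1 + 2*I) = -2/5 + 4*I/5

Sum of residues inside C: -1 + 2*I
∮_C f(z) dz = 2πi · (-1 + 2*I) = pi*(-4 - 2*I)

Final answer: pi*(-4 - 2*I)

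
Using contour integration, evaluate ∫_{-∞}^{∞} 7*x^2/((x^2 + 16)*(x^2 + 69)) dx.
Let f(z) = 7*z^2/((z^2 + 16)*(z^2 + 69)). The denominator has no real zeros and deg Q - deg P = 2 ≥ 2, so the integral of f over the upper semicircle |z| = R tends to 0 as R → ∞. Closing the contour in the upper half-plane,
  ∫_{-∞}^{∞} f(x) dx = 2πi · Σ Res(f, z_k)  over the poles with Im z_k > 0.

Zeros of the denominator: z^2 + 16 = 0 gives z = ±4*I; z^2 + 69 = 0 gives z = ±sqrt(69)*I.
Upper half-plane: z = 4*I, z = sqrt(69)*I (simple).

Each pole is a simple zero of Q(z) = z^4 + 85*z^2 + 1104, so Res(f, z₀) = P(z₀)/Q'(z₀) with P(z) = 7*z^2, Q'(z) = 4*z^3 + 170*z:
  Res(f, 4*I) = (-112)/(424*I) = 14*I/53
  Res(f, sqrt(69)*I) = (-483)/(-106*sqrt(69)*I) = -7*sqrt(69)*I/106

Sum of residues: 7*I*(4 - sqrt(69))/106
∫_{-∞}^{∞} f(x) dx = 2πi · (7*I*(4 - sqrt(69))/106) = 7*pi*(-4 + sqrt(69))/53

Final answer: 7*pi*(-4 + sqrt(69))/53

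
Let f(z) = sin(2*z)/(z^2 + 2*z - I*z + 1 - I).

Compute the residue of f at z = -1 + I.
Write f(z) = P(z)/Q(z) with P(z) = sin(2*z) and Q(z) = z^2 + 2*z - I*z + 1 - I.
The denominator factors as Q(z) = (z + 1 - I)*(z + 1), so z = -1 + I is a simple zero of Q and P is analytic there; z = -1 + I is therefore a simple pole and
  Res(f, z₀) = P(z₀)/Q'(z₀).

Q'(z) = 2*z + 2 - I, so Q'(-1 + I) = I.
P(-1 + I) = -sin(2 - 2*I).

Res(f, -1 + I) = (-sin(2 - 2*I))/(I) = I*sin(2 - 2*I)

Final answer: I*sin(2 - 2*I)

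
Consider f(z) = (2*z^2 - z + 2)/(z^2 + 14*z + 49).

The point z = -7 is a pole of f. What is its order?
2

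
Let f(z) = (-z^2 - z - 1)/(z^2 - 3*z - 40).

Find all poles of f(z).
The singularities of f are the zeros of the denominator. Factoring,
  z^2 - 3*z - 40 = (z - 8)*(z + 5)
so the candidates are z = 8, z = -5.

Check the numerator P(z) = -z^2 - z - 1 at each one:
  P(8) = -73 ≠ 0, so z = 8 is a (simple) pole.
  P(-5) = -21 ≠ 0, so z = -5 is a (simple) pole.

Poles of f: {-5, 8}

Final answer: {-5, 8}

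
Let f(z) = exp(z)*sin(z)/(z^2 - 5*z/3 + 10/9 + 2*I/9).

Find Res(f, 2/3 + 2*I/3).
Write f(z) = P(z)/Q(z) with P(z) = exp(z)*sin(z) and Q(z) = z^2 - 5*z/3 + 10/9 + 2*I/9.
The denominator factors as Q(z) = (z - 2/3 - 2*I/3)*(z - 1 + 2*I/3), so z = 2/3 + 2*I/3 is a simple zero of Q and P is analytic there; z = 2/3 + 2*I/3 is therefore a simple pole and
  Res(f, z₀) = P(z₀)/Q'(z₀).

Q'(z) = 2*z - 5/3, so Q'(2/3 + 2*I/3) = -1/3 + 4*I/3.
P(2/3 + 2*I/3) = exp(2/3 + 2*I/3)*sin(2/3 + 2*I/3).

Res(f, 2/3 + 2*I/3) = (exp(2/3 + 2*I/3)*sin(2/3 + 2*I/3))/(-1/3 + 4*I/3) = (-3/17 - 12*I/17)*exp(2/3 + 2*I/3)*sin(2/3 + 2*I/3)

Final answer: (-3/17 - 12*I/17)*exp(2/3 + 2*I/3)*sin(2/3 + 2*I/3)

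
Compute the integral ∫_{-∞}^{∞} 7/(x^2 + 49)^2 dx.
pi/98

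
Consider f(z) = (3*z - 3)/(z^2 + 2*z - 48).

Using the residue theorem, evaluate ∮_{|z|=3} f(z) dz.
0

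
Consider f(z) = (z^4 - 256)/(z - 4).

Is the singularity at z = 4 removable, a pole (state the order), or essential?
removable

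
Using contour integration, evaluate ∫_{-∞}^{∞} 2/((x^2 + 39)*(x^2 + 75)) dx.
Let f(z) = 2/((z^2 + 39)*(z^2 + 75)). The denominator has no real zeros and deg Q - deg P = 4 ≥ 2, so the integral of f over the upper semicircle |z| = R tends to 0 as R → ∞. Closing the contour in the upper half-plane,
  ∫_{-∞}^{∞} f(x) dx = 2πi · Σ Res(f, z_k)  over the poles with Im z_k > 0.

Zeros of the denominator: z^2 + 75 = 0 gives z = ±5*sqrt(3)*I; z^2 + 39 = 0 gives z = ±sqrt(39)*I.
Upper half-plane: z = 5*sqrt(3)*I, z = sqrt(39)*I (simple).

Each pole is a simple zero of Q(z) = z^4 + 114*z^2 + 2925, so Res(f, z₀) = P(z₀)/Q'(z₀) with P(z) = 2, Q'(z) = 4*z^3 + 228*z:
  Res(f, 5*sqrt(3)*I) = (2)/(-360*sqrt(3)*I) = sqrt(3)*I/540
  Res(f, sqrt(39)*I) = (2)/(72*sqrt(39)*I) = -sqrt(39)*I/1404

Sum of residues: I*(-sqrt(39)/1404 + sqrt(3)/540)
∫_{-∞}^{∞} f(x) dx = 2πi · (I*(-sqrt(39)/1404 + sqrt(3)/540)) = pi*(-13*sqrt(3) + 5*sqrt(39))/3510

Final answer: pi*(-13*sqrt(3) + 5*sqrt(39))/3510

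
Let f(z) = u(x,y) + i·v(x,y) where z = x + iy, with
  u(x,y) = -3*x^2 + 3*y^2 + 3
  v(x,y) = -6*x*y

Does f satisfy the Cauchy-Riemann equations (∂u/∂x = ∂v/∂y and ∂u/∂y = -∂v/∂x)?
∂u/∂x = -6*x
∂v/∂y = -6*x
∂u/∂y = 6*y
∂v/∂x = -6*y
∂u/∂x = ∂v/∂y and ∂u/∂y = -∂v/∂x hold identically; f is analytic.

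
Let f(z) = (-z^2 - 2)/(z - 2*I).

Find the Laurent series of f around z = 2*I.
Put w = z - (2*I), i.e. z = w + 2*I. The denominator is w, so it suffices to rewrite the numerator in powers of w.

P(z) = -z^2 - 2
P(w + 2*I) = 2 - 4*I*w - w^2

Dividing each term by w:
  f = 2/w - 4*I - w

Substituting back w = z - 2*I:
  f(z) = 2/(z - 2*I) - 4*I - (z - 2*I)

The series is finite because the numerator is a polynomial; the negative powers form the principal part, and the coefficient of 1/(z - 2*I) gives Res(f, 2*I) = 2.

Final answer: 2/(z - 2*I) - 4*I - (z - 2*I)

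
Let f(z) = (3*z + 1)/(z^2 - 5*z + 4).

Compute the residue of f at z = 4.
Write f(z) = P(z)/Q(z) with P(z) = 3*z + 1 and Q(z) = z^2 - 5*z + 4.
The denominator factors as Q(z) = (z - 1)*(z - 4), so z = 4 is a simple zero of Q and P is analytic there; z = 4 is therefore a simple pole and
  Res(f, z₀) = P(z₀)/Q'(z₀).

Q'(z) = 2*z - 5, so Q'(4) = 3.
P(4) = 13.

Res(f, 4) = (13)/(3) = 13/3

Final answer: 13/3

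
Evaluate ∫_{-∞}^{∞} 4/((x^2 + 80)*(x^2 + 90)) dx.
Let f(z) = 4/((z^2 + 80)*(z^2 + 90)). The denominator has no real zeros and deg Q - deg P = 4 ≥ 2, so the integral of f over the upper semicircle |z| = R tends to 0 as R → ∞. Closing the contour in the upper half-plane,
  ∫_{-∞}^{∞} f(x) dx = 2πi · Σ Res(f, z_k)  over the poles with Im z_k > 0.

Zeros of the denominator: z^2 + 90 = 0 gives z = ±3*sqrt(10)*I; z^2 + 80 = 0 gives z = ±4*sqrt(5)*I.
Upper half-plane: z = 3*sqrt(10)*I, z = 4*sqrt(5)*I (simple).

Each pole is a simple zero of Q(z) = z^4 + 170*z^2 + 7200, so Res(f, z₀) = P(z₀)/Q'(z₀) with P(z) = 4, Q'(z) = 4*z^3 + 340*z:
  Res(f, 3*sqrt(10)*I) = (4)/(-60*sqrt(10)*I) = sqrt(10)*I/150
  Res(f, 4*sqrt(5)*I) = (4)/(80*sqrt(5)*I) = -sqrt(5)*I/100

Sum of residues: I*(-sqrt(5)/100 + sqrt(10)/150)
∫_{-∞}^{∞} f(x) dx = 2πi · (I*(-sqrt(5)/100 + sqrt(10)/150)) = pi*(-2*sqrt(10) + 3*sqrt(5))/150

Final answer: pi*(-2*sqrt(10) + 3*sqrt(5))/150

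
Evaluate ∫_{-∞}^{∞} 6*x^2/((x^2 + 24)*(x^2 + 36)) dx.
pi*(3 - sqrt(6))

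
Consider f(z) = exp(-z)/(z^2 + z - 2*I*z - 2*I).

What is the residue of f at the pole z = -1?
exp(1)*(-1/5 + 2*I/5)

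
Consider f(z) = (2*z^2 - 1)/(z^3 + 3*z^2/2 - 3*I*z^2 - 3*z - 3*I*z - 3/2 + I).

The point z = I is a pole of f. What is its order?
Factor the denominator:
  z^3 + 3*z^2/2 - 3*I*z^2 - 3*z - 3*I*z - 3/2 + I = (z - I)^2*(z + 3/2 - I)

The numerator P(z) = 2*z^2 - 1 has P(I) = -3 ≠ 0, so no factor of (z - I) cancels.
Near z = I we can therefore write f(z) = g(z)/(z - I)^2 with g analytic at I and g(I) ≠ 0 (g is the numerator divided by the remaining denominator factors).

Hence z = I is a pole of order 2.

Final answer: 2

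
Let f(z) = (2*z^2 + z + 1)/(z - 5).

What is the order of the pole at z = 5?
1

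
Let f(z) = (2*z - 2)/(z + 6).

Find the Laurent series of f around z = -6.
Put w = z - (-6), i.e. z = w - 6. The denominator is w, so it suffices to rewrite the numerator in powers of w.

P(z) = 2*z - 2
P(w - 6) = -14 + 2*w

Dividing each term by w:
  f = -14/w + 2

Substituting back w = z + 6:
  f(z) = -14/(z + 6) + 2

The series is finite because the numerator is a polynomial; the negative powers form the principal part, and the coefficient of 1/(z + 6) gives Res(f, -6) = -14.

Final answer: -14/(z + 6) + 2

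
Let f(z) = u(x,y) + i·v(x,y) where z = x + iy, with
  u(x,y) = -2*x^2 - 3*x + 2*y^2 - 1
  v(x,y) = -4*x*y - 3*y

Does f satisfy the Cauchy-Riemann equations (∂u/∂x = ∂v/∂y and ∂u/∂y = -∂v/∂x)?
∂u/∂x = -4*x - 3
∂v/∂y = -4*x - 3
∂u/∂y = 4*y
∂v/∂x = -4*y
∂u/∂x = ∂v/∂y and ∂u/∂y = -∂v/∂x hold identically; f is analytic.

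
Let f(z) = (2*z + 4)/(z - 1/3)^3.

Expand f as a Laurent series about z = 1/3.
Put w = z - (1/3), i.e. z = w + 1/3. The denominator is w^3, so it suffices to rewrite the numerator in powers of w.

P(z) = 2*z + 4
P(w + 1/3) = 14/3 + 2*w

Dividing each term by w^3:
  f = 14/(3*w^3) + 2/w^2

Substituting back w = z - 1/3:
  f(z) = 14/(3*(z - 1/3)^3) + 2/(z - 1/3)^2

The series is finite because the numerator is a polynomial; the negative powers form the principal part.

Final answer: 14/(3*(z - 1/3)^3) + 2/(z - 1/3)^2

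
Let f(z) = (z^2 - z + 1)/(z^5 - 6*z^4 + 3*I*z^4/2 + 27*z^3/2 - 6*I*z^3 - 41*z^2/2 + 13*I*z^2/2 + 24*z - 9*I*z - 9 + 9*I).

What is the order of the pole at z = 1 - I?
Factor the denominator:
  z^5 - 6*z^4 + 3*I*z^4/2 + 27*z^3/2 - 6*I*z^3 - 41*z^2/2 + 13*I*z^2/2 + 24*z - 9*I*z - 9 + 9*I = (z - 1 + I)^3*(z - 3*I/2)*(z - 3)

The numerator P(z) = z^2 - z + 1 has P(1 - I) = -I ≠ 0, so no factor of (z - 1 + I) cancels.
Near z = 1 - I we can therefore write f(z) = g(z)/(z - 1 + I)^3 with g analytic at 1 - I and g(1 - I) ≠ 0 (g is the numerator divided by the remaining denominator factors).

Hence z = 1 - I is a pole of order 3.

Final answer: 3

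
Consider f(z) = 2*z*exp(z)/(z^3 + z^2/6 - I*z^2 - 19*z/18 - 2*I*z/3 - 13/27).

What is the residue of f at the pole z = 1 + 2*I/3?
Write f(z) = P(z)/Q(z) with P(z) = 2*z*exp(z) and Q(z) = z^3 + z^2/6 - I*z^2 - 19*z/18 - 2*I*z/3 - 13/27.
The denominator factors as Q(z) = (z + 1/2 - I/3)*(z + 2/3)*(z - 1 - 2*I/3), so z = 1 + 2*I/3 is a simple zero of Q and P is analytic there; z = 1 + 2*I/3 is therefore a simple pole and
  Res(f, z₀) = P(z₀)/Q'(z₀).

Q'(z) = 3*z^2 + z/3 - 2*I*z - 19/18 - 2*I/3, so Q'(1 + 2*I/3) = 41/18 + 14*I/9.
P(1 + 2*I/3) = (2 + 4*I/3)*exp(1 + 2*I/3).

Res(f, 1 + 2*I/3) = ((2 + 4*I/3)*exp(1 + 2*I/3))/(41/18 + 14*I/9) = (2148/2465 - 24*I/2465)*exp(1 + 2*I/3)

Final answer: (2148/2465 - 24*I/2465)*exp(1 + 2*I/3)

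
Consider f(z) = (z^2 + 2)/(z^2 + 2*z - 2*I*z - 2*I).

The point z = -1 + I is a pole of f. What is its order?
2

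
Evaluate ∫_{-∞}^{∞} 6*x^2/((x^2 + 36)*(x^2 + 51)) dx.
Let f(z) = 6*z^2/((z^2 + 36)*(z^2 + 51)). The denominator has no real zeros and deg Q - deg P = 2 ≥ 2, so the integral of f over the upper semicircle |z| = R tends to 0 as R → ∞. Closing the contour in the upper half-plane,
  ∫_{-∞}^{∞} f(x) dx = 2πi · Σ Res(f, z_k)  over the poles with Im z_k > 0.

Zeros of the denominator: z^2 + 51 = 0 gives z = ±sqrt(51)*I; z^2 + 36 = 0 gives z = ±6*I.
Upper half-plane: z = 6*I, z = sqrt(51)*I (simple).

Each pole is a simple zero of Q(z) = z^4 + 87*z^2 + 1836, so Res(f, z₀) = P(z₀)/Q'(z₀) with P(z) = 6*z^2, Q'(z) = 4*z^3 + 174*z:
  Res(f, 6*I) = (-216)/(180*I) = 6*I/5
  Res(f, sqrt(51)*I) = (-306)/(-30*sqrt(51)*I) = -sqrt(51)*I/5

Sum of residues: I*(6 - sqrt(51))/5
∫_{-∞}^{∞} f(x) dx = 2πi · (I*(6 - sqrt(51))/5) = 2*pi*(-6 + sqrt(51))/5

Final answer: 2*pi*(-6 + sqrt(51))/5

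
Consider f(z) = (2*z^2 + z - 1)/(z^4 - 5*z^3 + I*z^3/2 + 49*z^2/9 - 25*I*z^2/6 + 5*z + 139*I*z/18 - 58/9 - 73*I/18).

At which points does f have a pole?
The singularities of f are the zeros of the denominator. Factoring,
  z^4 - 5*z^3 + I*z^3/2 + 49*z^2/9 - 25*I*z^2/6 + 5*z + 139*I*z/18 - 58/9 - 73*I/18 = (z - 3 - 2*I/3)*(z - 1)*(z + 1 + 2*I/3)*(z - 2 + I/2)
so the candidates are z = 3 + 2*I/3, z = 1, z = -1 - 2*I/3, z = 2 - I/2.

Check the numerator P(z) = 2*z^2 + z - 1 at each one:
  P(3 + 2*I/3) = 172/9 + 26*I/3 ≠ 0, so z = 3 + 2*I/3 is a (simple) pole.
  P(1) = 2 ≠ 0, so z = 1 is a (simple) pole.
  P(-1 - 2*I/3) = -8/9 + 2*I ≠ 0, so z = -1 - 2*I/3 is a (simple) pole.
  P(2 - I/2) = 17/2 - 9*I/2 ≠ 0, so z = 2 - I/2 is a (simple) pole.

Poles of f: {-1 - 2*I/3, 1, 2 - I/2, 3 + 2*I/3}

Final answer: {-1 - 2*I/3, 1, 2 - I/2, 3 + 2*I/3}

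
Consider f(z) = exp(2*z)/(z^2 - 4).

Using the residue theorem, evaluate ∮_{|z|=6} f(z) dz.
By the residue theorem, ∮_C f(z) dz = 2πi · (sum of the residues of f at the poles inside |z| = 6).

The denominator factors as (z + 2)*(z - 2), so the singularities of f are simple poles at z = -2, z = 2.
  |-2|² = 4 < 36 = 6², so this pole is inside the contour.
  |2|² = 4 < 36 = 6², so this pole is inside the contour.

With P(z) = exp(2*z) and Q(z) = z^2 - 4, each pole is simple, so Res(f, z₀) = P(z₀)/Q'(z₀) with Q'(z) = 2*z.
  Res(f, -2) = P(-2)/Q'(-2) = (exp(-4))/(-4) = -exp(-4)/4
  Res(f, 2) = P(2)/Q'(2) = (exp(4))/(4) = exp(4)/4

Sum of residues inside C: -exp(-4)/4 + exp(4)/4
∮_C f(z) dz = 2πi · (-exp(-4)/4 + exp(4)/4) = -I*pi*exp(-4)/2 + I*pi*exp(4)/2

Final answer: -I*pi*exp(-4)/2 + I*pi*exp(4)/2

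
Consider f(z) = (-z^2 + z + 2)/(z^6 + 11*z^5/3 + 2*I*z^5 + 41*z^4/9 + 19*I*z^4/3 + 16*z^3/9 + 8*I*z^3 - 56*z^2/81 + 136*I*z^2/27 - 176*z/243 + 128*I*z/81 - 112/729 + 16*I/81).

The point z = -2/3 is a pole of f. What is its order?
Factor the denominator:
  z^6 + 11*z^5/3 + 2*I*z^5 + 41*z^4/9 + 19*I*z^4/3 + 16*z^3/9 + 8*I*z^3 - 56*z^2/81 + 136*I*z^2/27 - 176*z/243 + 128*I*z/81 - 112/729 + 16*I/81 = (z + 2/3)^4*(z + 1/3 + I)*(z + 2/3 + I)

The numerator P(z) = -z^2 + z + 2 has P(-2/3) = 8/9 ≠ 0, so no factor of (z + 2/3) cancels.
Near z = -2/3 we can therefore write f(z) = g(z)/(z + 2/3)^4 with g analytic at -2/3 and g(-2/3) ≠ 0 (g is the numerator divided by the remaining denominator factors).

Hence z = -2/3 is a pole of order 4.

Final answer: 4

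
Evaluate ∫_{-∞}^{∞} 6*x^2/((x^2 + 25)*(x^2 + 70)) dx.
2*pi*(-5 + sqrt(70))/15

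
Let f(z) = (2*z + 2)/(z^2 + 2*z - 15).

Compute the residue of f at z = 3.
Write f(z) = P(z)/Q(z) with P(z) = 2*z + 2 and Q(z) = z^2 + 2*z - 15.
The denominator factors as Q(z) = (z - 3)*(z + 5), so z = 3 is a simple zero of Q and P is analytic there; z = 3 is therefore a simple pole and
  Res(f, z₀) = P(z₀)/Q'(z₀).

Q'(z) = 2*z + 2, so Q'(3) = 8.
P(3) = 8.

Res(f, 3) = (8)/(8) = 1

Final answer: 1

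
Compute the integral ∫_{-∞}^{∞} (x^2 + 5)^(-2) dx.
Let f(z) = (z^2 + 5)^(-2). The denominator has no real zeros and deg Q - deg P = 4 ≥ 2, so the integral of f over the upper semicircle |z| = R tends to 0 as R → ∞. Closing the contour in the upper half-plane,
  ∫_{-∞}^{∞} f(x) dx = 2πi · Σ Res(f, z_k)  over the poles with Im z_k > 0.

Zeros of the denominator: z^2 + 5 = 0 gives z = ±sqrt(5)*I.
Upper half-plane: z = sqrt(5)*I (a pole of order 2).

Write f(z) = g(z)/(z - sqrt(5)*I)^2 with g(z) = (z + sqrt(5)*I)^(-2). For a double pole, Res(f, z₀) = g'(z₀):
  g'(z) = -2/(z + sqrt(5)*I)^3
  Res(f, sqrt(5)*I) = g'(sqrt(5)*I) = -sqrt(5)*I/100

∫_{-∞}^{∞} f(x) dx = 2πi · (-sqrt(5)*I/100) = sqrt(5)*pi/50

Final answer: sqrt(5)*pi/50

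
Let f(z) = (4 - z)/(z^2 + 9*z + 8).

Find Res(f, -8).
-12/7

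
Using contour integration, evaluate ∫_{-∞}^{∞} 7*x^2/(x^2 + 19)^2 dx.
Let f(z) = 7*z^2/(z^2 + 19)^2. The denominator has no real zeros and deg Q - deg P = 2 ≥ 2, so the integral of f over the upper semicircle |z| = R tends to 0 as R → ∞. Closing the contour in the upper half-plane,
  ∫_{-∞}^{∞} f(x) dx = 2πi · Σ Res(f, z_k)  over the poles with Im z_k > 0.

Zeros of the denominator: z^2 + 19 = 0 gives z = ±sqrt(19)*I.
Upper half-plane: z = sqrt(19)*I (a pole of order 2).

Write f(z) = g(z)/(z - sqrt(19)*I)^2 with g(z) = 7*z^2/(z + sqrt(19)*I)^2. For a double pole, Res(f, z₀) = g'(z₀):
  g'(z) = 14*sqrt(19)*I*z/(z + sqrt(19)*I)^3
  Res(f, sqrt(19)*I) = g'(sqrt(19)*I) = -7*sqrt(19)*I/76

∫_{-∞}^{∞} f(x) dx = 2πi · (-7*sqrt(19)*I/76) = 7*sqrt(19)*pi/38

Final answer: 7*sqrt(19)*pi/38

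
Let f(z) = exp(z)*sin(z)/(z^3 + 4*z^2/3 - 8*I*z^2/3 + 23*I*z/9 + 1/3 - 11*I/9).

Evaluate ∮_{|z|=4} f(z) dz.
pi*(1197/9605 + 351*I/9605)*exp(-2 + 3*I)*sin(2 - 3*I) + pi*(-21/85 - 33*I/85)*exp(1/3 - 2*I/3)*sin(1/3 - 2*I/3) + pi*(42/113 + 48*I/113)*exp(1/3 + I/3)*sin(1/3 + I/3)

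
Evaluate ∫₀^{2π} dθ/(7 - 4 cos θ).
Call the integral J. The integrand is 2π-periodic and we integrate over a full period, so shifting θ does not change the value (θ → θ + π flips the sign of the trig term). Hence
  J = ∫₀^{2π} dθ/(7 + 4 cos θ).
Put z = e^{iθ}: then cos θ = (z + 1/z)/2, dθ = dz/(iz), and z runs once counterclockwise around |z| = 1:
  J = ∮_{|z|=1} 1/(7 + 4*(z + 1/z)/2) · dz/(iz) = (2/i) ∮_{|z|=1} dz/(4*z^2 + 14*z + 4).
The roots of 4*z^2 + 14*z + 4 are z = (-7 ± sqrt(7^2 - 4^2))/4, with sqrt(33) = sqrt(33); their product is 1, so only z₊ = -7/4 + sqrt(33)/4 lies inside the unit circle (z₋ = -7/4 - sqrt(33)/4 lies outside).
z₊ is a simple zero of q(z) = 4*z^2 + 14*z + 4, so Res(1/q, z₊) = 1/q'(z₊) with q'(z) = 8*z + 14; and q'(z₊) = 4*(z₊ - z₋) = 2*sqrt(33).
Therefore J = (2/i) · 2πi · 1/(2*sqrt(33)) = 2*pi/(sqrt(33)) = 2*sqrt(33)*pi/33

Final answer: 2*sqrt(33)*pi/33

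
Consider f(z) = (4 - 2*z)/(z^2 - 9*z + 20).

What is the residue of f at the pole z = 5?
Write f(z) = P(z)/Q(z) with P(z) = 4 - 2*z and Q(z) = z^2 - 9*z + 20.
The denominator factors as Q(z) = (z - 4)*(z - 5), so z = 5 is a simple zero of Q and P is analytic there; z = 5 is therefore a simple pole and
  Res(f, z₀) = P(z₀)/Q'(z₀).

Q'(z) = 2*z - 9, so Q'(5) = 1.
P(5) = -6.

Res(f, 5) = (-6)/(1) = -6

Final answer: -6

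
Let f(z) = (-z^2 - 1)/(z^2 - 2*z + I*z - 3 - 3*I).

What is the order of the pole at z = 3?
Factor the denominator:
  z^2 - 2*z + I*z - 3 - 3*I = (z - 3)*(z + 1 + I)

The numerator P(z) = -z^2 - 1 has P(3) = -10 ≠ 0, so no factor of (z - 3) cancels.
Near z = 3 we can therefore write f(z) = g(z)/(z - 3) with g analytic at 3 and g(3) ≠ 0 (g is the numerator divided by the remaining denominator factors).

Hence z = 3 is a pole of order 1.

Final answer: 1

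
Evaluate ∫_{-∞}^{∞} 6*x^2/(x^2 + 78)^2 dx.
Let f(z) = 6*z^2/(z^2 + 78)^2. The denominator has no real zeros and deg Q - deg P = 2 ≥ 2, so the integral of f over the upper semicircle |z| = R tends to 0 as R → ∞. Closing the contour in the upper half-plane,
  ∫_{-∞}^{∞} f(x) dx = 2πi · Σ Res(f, z_k)  over the poles with Im z_k > 0.

Zeros of the denominator: z^2 + 78 = 0 gives z = ±sqrt(78)*I.
Upper half-plane: z = sqrt(78)*I (a pole of order 2).

Write f(z) = g(z)/(z - sqrt(78)*I)^2 with g(z) = 6*z^2/(z + sqrt(78)*I)^2. For a double pole, Res(f, z₀) = g'(z₀):
  g'(z) = 12*sqrt(78)*I*z/(z + sqrt(78)*I)^3
  Res(f, sqrt(78)*I) = g'(sqrt(78)*I) = -sqrt(78)*I/52

∫_{-∞}^{∞} f(x) dx = 2πi · (-sqrt(78)*I/52) = sqrt(78)*pi/26

Final answer: sqrt(78)*pi/26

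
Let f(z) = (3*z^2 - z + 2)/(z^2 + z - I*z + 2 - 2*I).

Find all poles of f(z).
The singularities of f are the zeros of the denominator. Factoring,
  z^2 + z - I*z + 2 - 2*I = (z + 1 + I)*(z - 2*I)
so the candidates are z = -1 - I, z = 2*I.

Check the numerator P(z) = 3*z^2 - z + 2 at each one:
  P(-1 - I) = 3 + 7*I ≠ 0, so z = -1 - I is a (simple) pole.
  P(2*I) = -10 - 2*I ≠ 0, so z = 2*I is a (simple) pole.

Poles of f: {-1 - I, 2*I}

Final answer: {-1 - I, 2*I}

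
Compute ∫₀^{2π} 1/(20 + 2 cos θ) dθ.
sqrt(11)*pi/33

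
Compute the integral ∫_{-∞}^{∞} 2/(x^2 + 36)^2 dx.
pi/216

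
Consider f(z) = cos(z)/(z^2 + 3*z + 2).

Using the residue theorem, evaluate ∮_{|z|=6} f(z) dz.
By the residue theorem, ∮_C f(z) dz = 2πi · (sum of the residues of f at the poles inside |z| = 6).

The denominator factors as (z + 2)*(z + 1), so the singularities of f are simple poles at z = -2, z = -1.
  |-2|² = 4 < 36 = 6², so this pole is inside the contour.
  |-1|² = 1 < 36 = 6², so this pole is inside the contour.

With P(z) = cos(z) and Q(z) = z^2 + 3*z + 2, each pole is simple, so Res(f, z₀) = P(z₀)/Q'(z₀) with Q'(z) = 2*z + 3.
  Res(f, -2) = P(-2)/Q'(-2) = (cos(2))/(-1) = -cos(2)
  Res(f, -1) = P(-1)/Q'(-1) = (cos(1))/(1) = cos(1)

Sum of residues inside C: -cos(2) + cos(1)
∮_C f(z) dz = 2πi · (-cos(2) + cos(1)) = -2*I*pi*cos(2) + 2*I*pi*cos(1)

Final answer: -2*I*pi*cos(2) + 2*I*pi*cos(1)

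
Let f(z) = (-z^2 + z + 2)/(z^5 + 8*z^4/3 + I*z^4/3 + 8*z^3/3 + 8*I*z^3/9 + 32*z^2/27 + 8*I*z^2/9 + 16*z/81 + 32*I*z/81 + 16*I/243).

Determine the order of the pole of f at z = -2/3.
4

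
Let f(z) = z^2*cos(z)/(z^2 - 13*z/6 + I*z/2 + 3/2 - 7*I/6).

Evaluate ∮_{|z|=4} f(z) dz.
By the residue theorem, ∮_C f(z) dz = 2πi · (sum of the residues of f at the poles inside |z| = 4).

The denominator factors as (z - 3/2 - I/2)*(z - 2/3 + I), so the singularities of f are simple poles at z = 3/2 + I/2, z = 2/3 - I.
  |3/2 + I/2|² = 5/2 < 16 = 4², so this pole is inside the contour.
  |2/3 - I|² = 13/9 < 16 = 4², so this pole is inside the contour.

With P(z) = z^2*cos(z) and Q(z) = z^2 - 13*z/6 + I*z/2 + 3/2 - 7*I/6, each pole is simple, so Res(f, z₀) = P(z₀)/Q'(z₀) with Q'(z) = 2*z - 13/6 + I/2.
  Res(f, 3/2 + I/2) = P(3/2 + I/2)/Q'(3/2 + I/2) = ((2 + 3*I/2)*cos(3/2 + I/2))/(5/6 + 3*I/2) = (141/106 - 63*I/106)*cos(3/2 + I/2)
  Res(f, 2/3 - I) = P(2/3 - I)/Q'(2/3 - I) = ((-5/9 - 4*I/3)*cos(2/3 - I))/(-5/6 - 3*I/2) = (133/159 + 5*I/53)*cos(2/3 - I)

Sum of residues inside C: (141/106 - 63*I/106)*cos(3/2 + I/2) + (133/159 + 5*I/53)*cos(2/3 - I)
∮_C f(z) dz = 2πi · ((141/106 - 63*I/106)*cos(3/2 + I/2) + (133/159 + 5*I/53)*cos(2/3 - I)) = pi*(63/53 + 141*I/53)*cos(3/2 + I/2) + pi*(-10/53 + 266*I/159)*cos(2/3 - I)

Final answer: pi*(63/53 + 141*I/53)*cos(3/2 + I/2) + pi*(-10/53 + 266*I/159)*cos(2/3 - I)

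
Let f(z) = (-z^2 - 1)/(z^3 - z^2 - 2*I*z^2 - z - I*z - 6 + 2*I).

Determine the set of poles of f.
The singularities of f are the zeros of the denominator. Factoring,
  z^3 - z^2 - 2*I*z^2 - z - I*z - 6 + 2*I = (z - 2 - I)*(z + 1 + I)*(z - 2*I)
so the candidates are z = 2 + I, z = -1 - I, z = 2*I.

Check the numerator P(z) = -z^2 - 1 at each one:
  P(2 + I) = -4 - 4*I ≠ 0, so z = 2 + I is a (simple) pole.
  P(-1 - I) = -1 - 2*I ≠ 0, so z = -1 - I is a (simple) pole.
  P(2*I) = 3 ≠ 0, so z = 2*I is a (simple) pole.

Poles of f: {-1 - I, 2*I, 2 + I}

Final answer: {-1 - I, 2*I, 2 + I}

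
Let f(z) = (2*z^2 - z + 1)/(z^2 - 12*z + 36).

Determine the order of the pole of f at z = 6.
Factor the denominator:
  z^2 - 12*z + 36 = (z - 6)^2

The numerator P(z) = 2*z^2 - z + 1 has P(6) = 67 ≠ 0, so no factor of (z - 6) cancels.
Near z = 6 we can therefore write f(z) = g(z)/(z - 6)^2 with g analytic at 6 and g(6) ≠ 0 (g is just the numerator).

Hence z = 6 is a pole of order 2.

Final answer: 2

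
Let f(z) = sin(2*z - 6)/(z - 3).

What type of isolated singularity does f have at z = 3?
removable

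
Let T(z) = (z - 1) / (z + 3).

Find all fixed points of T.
T(z) = z means z - 1 = z*(z + 3), i.e.
  z^2 + 2*z + 1 = 0.
Discriminant: (2)^2 - 4*(1)*(1) = 0, so there is one repeated root.
  z = (-2 ± 0)/(2*(1))
Fixed points: {-1}

Final answer: {-1}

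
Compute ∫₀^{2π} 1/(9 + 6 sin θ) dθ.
2*sqrt(5)*pi/15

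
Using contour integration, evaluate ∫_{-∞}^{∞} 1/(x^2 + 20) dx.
Let f(z) = 1/(z^2 + 20). The denominator has no real zeros and deg Q - deg P = 2 ≥ 2, so the integral of f over the upper semicircle |z| = R tends to 0 as R → ∞. Closing the contour in the upper half-plane,
  ∫_{-∞}^{∞} f(x) dx = 2πi · Σ Res(f, z_k)  over the poles with Im z_k > 0.

Zeros of the denominator: z^2 + 20 = 0 gives z = ±2*sqrt(5)*I.
Upper half-plane: z = 2*sqrt(5)*I (simple).

Each pole is a simple zero of Q(z) = z^2 + 20, so Res(f, z₀) = P(z₀)/Q'(z₀) with P(z) = 1, Q'(z) = 2*z:
  Res(f, 2*sqrt(5)*I) = (1)/(4*sqrt(5)*I) = -sqrt(5)*I/20

∫_{-∞}^{∞} f(x) dx = 2πi · (-sqrt(5)*I/20) = sqrt(5)*pi/10

Final answer: sqrt(5)*pi/10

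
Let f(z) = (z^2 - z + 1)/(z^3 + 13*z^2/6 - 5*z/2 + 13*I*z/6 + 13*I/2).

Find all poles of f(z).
The singularities of f are the zeros of the denominator. Factoring,
  z^3 + 13*z^2/6 - 5*z/2 + 13*I*z/6 + 13*I/2 = (z - 3/2 + I)*(z + 3)*(z + 2/3 - I)
so the candidates are z = 3/2 - I, z = -3, z = -2/3 + I.

Check the numerator P(z) = z^2 - z + 1 at each one:
  P(3/2 - I) = 3/4 - 2*I ≠ 0, so z = 3/2 - I is a (simple) pole.
  P(-3) = 13 ≠ 0, so z = -3 is a (simple) pole.
  P(-2/3 + I) = 10/9 - 7*I/3 ≠ 0, so z = -2/3 + I is a (simple) pole.

Poles of f: {-3, -2/3 + I, 3/2 - I}

Final answer: {-3, -2/3 + I, 3/2 - I}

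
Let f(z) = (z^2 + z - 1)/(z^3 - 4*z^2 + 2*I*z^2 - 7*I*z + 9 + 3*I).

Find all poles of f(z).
The singularities of f are the zeros of the denominator. Factoring,
  z^3 - 4*z^2 + 2*I*z^2 - 7*I*z + 9 + 3*I = (z - 2 + I)*(z - 3)*(z + 1 + I)
so the candidates are z = 2 - I, z = 3, z = -1 - I.

Check the numerator P(z) = z^2 + z - 1 at each one:
  P(2 - I) = 4 - 5*I ≠ 0, so z = 2 - I is a (simple) pole.
  P(3) = 11 ≠ 0, so z = 3 is a (simple) pole.
  P(-1 - I) = -2 + I ≠ 0, so z = -1 - I is a (simple) pole.

Poles of f: {-1 - I, 2 - I, 3}

Final answer: {-1 - I, 2 - I, 3}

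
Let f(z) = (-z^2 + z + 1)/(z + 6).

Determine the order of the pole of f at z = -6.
Factor the denominator:
  z + 6 = (z + 6)

The numerator P(z) = -z^2 + z + 1 has P(-6) = -41 ≠ 0, so no factor of (z + 6) cancels.
Near z = -6 we can therefore write f(z) = g(z)/(z + 6) with g analytic at -6 and g(-6) ≠ 0 (g is just the numerator).

Hence z = -6 is a pole of order 1.

Final answer: 1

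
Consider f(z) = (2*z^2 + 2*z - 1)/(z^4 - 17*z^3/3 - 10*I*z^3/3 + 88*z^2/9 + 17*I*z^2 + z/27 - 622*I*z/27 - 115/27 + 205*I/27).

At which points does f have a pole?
{2/3 + I/3, 1 + 2*I/3, 1 + 3*I, 3 - 2*I/3}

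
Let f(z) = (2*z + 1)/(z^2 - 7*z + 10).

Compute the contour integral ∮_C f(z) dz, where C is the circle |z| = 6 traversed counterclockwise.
By the residue theorem, ∮_C f(z) dz = 2πi · (sum of the residues of f at the poles inside |z| = 6).

The denominator factors as (z - 2)*(z - 5), so the singularities of f are simple poles at z = 2, z = 5.
  |2|² = 4 < 36 = 6², so this pole is inside the contour.
  |5|² = 25 < 36 = 6², so this pole is inside the contour.

With P(z) = 2*z + 1 and Q(z) = z^2 - 7*z + 10, each pole is simple, so Res(f, z₀) = P(z₀)/Q'(z₀) with Q'(z) = 2*z - 7.
  Res(f, 2) = P(2)/Q'(2) = (5)/(-3) = -5/3
  Res(f, 5) = P(5)/Q'(5) = (11)/(3) = 11/3

Sum of residues inside C: 2
∮_C f(z) dz = 2πi · (2) = 4*I*pi

Final answer: 4*I*pi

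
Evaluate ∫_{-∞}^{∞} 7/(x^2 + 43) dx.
Let f(z) = 7/(z^2 + 43). The denominator has no real zeros and deg Q - deg P = 2 ≥ 2, so the integral of f over the upper semicircle |z| = R tends to 0 as R → ∞. Closing the contour in the upper half-plane,
  ∫_{-∞}^{∞} f(x) dx = 2πi · Σ Res(f, z_k)  over the poles with Im z_k > 0.

Zeros of the denominator: z^2 + 43 = 0 gives z = ±sqrt(43)*I.
Upper half-plane: z = sqrt(43)*I (simple).

Each pole is a simple zero of Q(z) = z^2 + 43, so Res(f, z₀) = P(z₀)/Q'(z₀) with P(z) = 7, Q'(z) = 2*z:
  Res(f, sqrt(43)*I) = (7)/(2*sqrt(43)*I) = -7*sqrt(43)*I/86

∫_{-∞}^{∞} f(x) dx = 2πi · (-7*sqrt(43)*I/86) = 7*sqrt(43)*pi/43

Final answer: 7*sqrt(43)*pi/43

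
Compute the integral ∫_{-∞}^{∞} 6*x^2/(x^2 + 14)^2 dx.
Let f(z) = 6*z^2/(z^2 + 14)^2. The denominator has no real zeros and deg Q - deg P = 2 ≥ 2, so the integral of f over the upper semicircle |z| = R tends to 0 as R → ∞. Closing the contour in the upper half-plane,
  ∫_{-∞}^{∞} f(x) dx = 2πi · Σ Res(f, z_k)  over the poles with Im z_k > 0.

Zeros of the denominator: z^2 + 14 = 0 gives z = ±sqrt(14)*I.
Upper half-plane: z = sqrt(14)*I (a pole of order 2).

Write f(z) = g(z)/(z - sqrt(14)*I)^2 with g(z) = 6*z^2/(z + sqrt(14)*I)^2. For a double pole, Res(f, z₀) = g'(z₀):
  g'(z) = 12*sqrt(14)*I*z/(z + sqrt(14)*I)^3
  Res(f, sqrt(14)*I) = g'(sqrt(14)*I) = -3*sqrt(14)*I/28

∫_{-∞}^{∞} f(x) dx = 2πi · (-3*sqrt(14)*I/28) = 3*sqrt(14)*pi/14

Final answer: 3*sqrt(14)*pi/14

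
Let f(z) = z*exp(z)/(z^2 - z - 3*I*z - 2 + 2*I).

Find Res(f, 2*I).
(1 - I)*exp(2*I)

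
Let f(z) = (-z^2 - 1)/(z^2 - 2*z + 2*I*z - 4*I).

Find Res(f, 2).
Write f(z) = P(z)/Q(z) with P(z) = -z^2 - 1 and Q(z) = z^2 - 2*z + 2*I*z - 4*I.
The denominator factors as Q(z) = (z - 2)*(z + 2*I), so z = 2 is a simple zero of Q and P is analytic there; z = 2 is therefore a simple pole and
  Res(f, z₀) = P(z₀)/Q'(z₀).

Q'(z) = 2*z - 2 + 2*I, so Q'(2) = 2 + 2*I.
P(2) = -5.

Res(f, 2) = (-5)/(2 + 2*I) = -5/4 + 5*I/4

Final answer: -5/4 + 5*I/4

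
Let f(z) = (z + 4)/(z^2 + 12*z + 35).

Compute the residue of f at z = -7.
Write f(z) = P(z)/Q(z) with P(z) = z + 4 and Q(z) = z^2 + 12*z + 35.
The denominator factors as Q(z) = (z + 7)*(z + 5), so z = -7 is a simple zero of Q and P is analytic there; z = -7 is therefore a simple pole and
  Res(f, z₀) = P(z₀)/Q'(z₀).

Q'(z) = 2*z + 12, so Q'(-7) = -2.
P(-7) = -3.

Res(f, -7) = (-3)/(-2) = 3/2

Final answer: 3/2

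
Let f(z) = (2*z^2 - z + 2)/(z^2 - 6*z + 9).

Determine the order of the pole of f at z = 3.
Factor the denominator:
  z^2 - 6*z + 9 = (z - 3)^2

The numerator P(z) = 2*z^2 - z + 2 has P(3) = 17 ≠ 0, so no factor of (z - 3) cancels.
Near z = 3 we can therefore write f(z) = g(z)/(z - 3)^2 with g analytic at 3 and g(3) ≠ 0 (g is just the numerator).

Hence z = 3 is a pole of order 2.

Final answer: 2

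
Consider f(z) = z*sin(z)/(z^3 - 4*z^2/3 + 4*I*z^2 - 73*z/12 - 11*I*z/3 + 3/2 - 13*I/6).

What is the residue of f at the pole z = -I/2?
Write f(z) = P(z)/Q(z) with P(z) = z*sin(z) and Q(z) = z^3 - 4*z^2/3 + 4*I*z^2 - 73*z/12 - 11*I*z/3 + 3/2 - 13*I/6.
The denominator factors as Q(z) = (z - 2 + 3*I/2)*(z + 2/3 + 2*I)*(z + I/2), so z = -I/2 is a simple zero of Q and P is analytic there; z = -I/2 is therefore a simple pole and
  Res(f, z₀) = P(z₀)/Q'(z₀).

Q'(z) = 3*z^2 - 8*z/3 + 8*I*z - 73/12 - 11*I/3, so Q'(-I/2) = -17/6 - 7*I/3.
P(-I/2) = -sinh(1/2)/2.

Res(f, -I/2) = (-sinh(1/2)/2)/(-17/6 - 7*I/3) = (51/485 - 42*I/485)*sinh(1/2)

Final answer: (51/485 - 42*I/485)*sinh(1/2)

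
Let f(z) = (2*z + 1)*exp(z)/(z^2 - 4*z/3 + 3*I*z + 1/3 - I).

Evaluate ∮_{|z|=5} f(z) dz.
pi*(-18/17 + 72*I/17)*exp(1 - 3*I) + pi*(18/17 - 4*I/17)*exp(1/3)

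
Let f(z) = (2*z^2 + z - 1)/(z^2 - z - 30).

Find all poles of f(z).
The singularities of f are the zeros of the denominator. Factoring,
  z^2 - z - 30 = (z + 5)*(z - 6)
so the candidates are z = -5, z = 6.

Check the numerator P(z) = 2*z^2 + z - 1 at each one:
  P(-5) = 44 ≠ 0, so z = -5 is a (simple) pole.
  P(6) = 77 ≠ 0, so z = 6 is a (simple) pole.

Poles of f: {-5, 6}

Final answer: {-5, 6}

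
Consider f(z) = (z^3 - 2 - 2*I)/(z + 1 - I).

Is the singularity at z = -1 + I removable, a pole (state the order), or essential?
removable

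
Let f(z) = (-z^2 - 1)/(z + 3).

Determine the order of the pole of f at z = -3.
Factor the denominator:
  z + 3 = (z + 3)

The numerator P(z) = -z^2 - 1 has P(-3) = -10 ≠ 0, so no factor of (z + 3) cancels.
Near z = -3 we can therefore write f(z) = g(z)/(z + 3) with g analytic at -3 and g(-3) ≠ 0 (g is just the numerator).

Hence z = -3 is a pole of order 1.

Final answer: 1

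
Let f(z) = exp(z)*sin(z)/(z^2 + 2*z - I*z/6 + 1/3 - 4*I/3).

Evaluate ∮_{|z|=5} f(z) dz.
By the residue theorem, ∮_C f(z) dz = 2πi · (sum of the residues of f at the poles inside |z| = 5).

The denominator factors as (z + 2 + I/2)*(z - 2*I/3), so the singularities of f are simple poles at z = -2 - I/2, z = 2*I/3.
  |-2 - I/2|² = 17/4 < 25 = 5², so this pole is inside the contour.
  |2*I/3|² = 4/9 < 25 = 5², so this pole is inside the contour.

With P(z) = exp(z)*sin(z) and Q(z) = z^2 + 2*z - I*z/6 + 1/3 - 4*I/3, each pole is simple, so Res(f, z₀) = P(z₀)/Q'(z₀) with Q'(z) = 2*z + 2 - I/6.
  Res(f, -2 - I/2) = P(-2 - I/2)/Q'(-2 - I/2) = (-exp(-2 - I/2)*sin(2 + I/2))/(-2 - 7*I/6) = (72/193 - 42*I/193)*exp(-2 - I/2)*sin(2 + I/2)
  Res(f, 2*I/3) = P(2*I/3)/Q'(2*I/3) = (I*exp(2*I/3)*sinh(2/3))/(2 + 7*I/6) = (42/193 + 72*I/193)*exp(2*I/3)*sinh(2/3)

Sum of residues inside C: (72/193 - 42*I/193)*exp(-2 - I/2)*sin(2 + I/2) + (42/193 + 72*I/193)*exp(2*I/3)*sinh(2/3)
∮_C f(z) dz = 2πi · ((72/193 - 42*I/193)*exp(-2 - I/2)*sin(2 + I/2) + (42/193 + 72*I/193)*exp(2*I/3)*sinh(2/3)) = pi*(-144/193 + 84*I/193)*exp(2*I/3)*sinh(2/3) + pi*(84/193 + 144*I/193)*exp(-2 - I/2)*sin(2 + I/2)

Final answer: pi*(-144/193 + 84*I/193)*exp(2*I/3)*sinh(2/3) + pi*(84/193 + 144*I/193)*exp(-2 - I/2)*sin(2 + I/2)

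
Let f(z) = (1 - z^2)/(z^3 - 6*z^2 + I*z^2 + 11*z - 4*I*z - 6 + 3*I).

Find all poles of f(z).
The singularities of f are the zeros of the denominator. Factoring,
  z^3 - 6*z^2 + I*z^2 + 11*z - 4*I*z - 6 + 3*I = (z - 3)*(z - 1)*(z - 2 + I)
so the candidates are z = 3, z = 1, z = 2 - I.

Check the numerator P(z) = 1 - z^2 at each one:
  P(3) = -8 ≠ 0, so z = 3 is a (simple) pole.
  P(1) = 0, so the factor (z - 1) cancels and z = 1 is only a removable singularity, not a pole.
  P(2 - I) = -2 + 4*I ≠ 0, so z = 2 - I is a (simple) pole.

Poles of f: {2 - I, 3}

Final answer: {2 - I, 3}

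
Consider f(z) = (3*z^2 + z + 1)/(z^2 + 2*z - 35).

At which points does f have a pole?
The singularities of f are the zeros of the denominator. Factoring,
  z^2 + 2*z - 35 = (z - 5)*(z + 7)
so the candidates are z = 5, z = -7.

Check the numerator P(z) = 3*z^2 + z + 1 at each one:
  P(5) = 81 ≠ 0, so z = 5 is a (simple) pole.
  P(-7) = 141 ≠ 0, so z = -7 is a (simple) pole.

Poles of f: {-7, 5}

Final answer: {-7, 5}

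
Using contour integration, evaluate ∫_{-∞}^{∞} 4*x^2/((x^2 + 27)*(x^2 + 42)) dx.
4*pi*(-3*sqrt(3) + sqrt(42))/15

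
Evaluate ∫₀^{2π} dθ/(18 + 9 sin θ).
2*sqrt(3)*pi/27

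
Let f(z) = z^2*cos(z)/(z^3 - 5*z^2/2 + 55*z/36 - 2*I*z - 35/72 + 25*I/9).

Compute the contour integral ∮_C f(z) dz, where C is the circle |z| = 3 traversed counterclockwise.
By the residue theorem, ∮_C f(z) dz = 2πi · (sum of the residues of f at the poles inside |z| = 3).

The denominator factors as (z + 1/2 + I)*(z - 3/2 - I/3)*(z - 3/2 - 2*I/3), so the singularities of f are simple poles at z = -1/2 - I, z = 3/2 + I/3, z = 3/2 + 2*I/3.
  |-1/2 - I|² = 5/4 < 9 = 3², so this pole is inside the contour.
  |3/2 + I/3|² = 85/36 < 9 = 3², so this pole is inside the contour.
  |3/2 + 2*I/3|² = 97/36 < 9 = 3², so this pole is inside the contour.

With P(z) = z^2*cos(z) and Q(z) = z^3 - 5*z^2/2 + 55*z/36 - 2*I*z - 35/72 + 25*I/9, each pole is simple, so Res(f, z₀) = P(z₀)/Q'(z₀) with Q'(z) = 3*z^2 - 5*z + 55/36 - 2*I.
  Res(f, -1/2 - I) = P(-1/2 - I)/Q'(-1/2 - I) = ((-3/4 + I)*cos(1/2 + I))/(16/9 + 6*I) = (189/1586 + 1017*I/6344)*cos(1/2 + I)
  Res(f, 3/2 + I/3) = P(3/2 + I/3)/Q'(3/2 + I/3) = ((77/36 + I)*cos(3/2 + I/3))/(4/9 - 2*I/3) = (23/52 + 303*I/104)*cos(3/2 + I/3)
  Res(f, 3/2 + 2*I/3) = P(3/2 + 2*I/3)/Q'(3/2 + 2*I/3) = ((65/36 + 2*I)*cos(3/2 + 2*I/3))/(-5/9 + 2*I/3) = (107/244 - 375*I/122)*cos(3/2 + 2*I/3)

Sum of residues inside C: (107/244 - 375*I/122)*cos(3/2 + 2*I/3) + (23/52 + 303*I/104)*cos(3/2 + I/3) + (189/1586 + 1017*I/6344)*cos(1/2 + I)
∮_C f(z) dz = 2πi · ((107/244 - 375*I/122)*cos(3/2 + 2*I/3) + (23/52 + 303*I/104)*cos(3/2 + I/3) + (189/1586 + 1017*I/6344)*cos(1/2 + I)) = pi*(375/61 + 107*I/122)*cos(3/2 + 2*I/3) + pi*(-1017/3172 + 189*I/793)*cos(1/2 + I) + pi*(-303/52 + 23*I/26)*cos(3/2 + I/3)

Final answer: pi*(375/61 + 107*I/122)*cos(3/2 + 2*I/3) + pi*(-1017/3172 + 189*I/793)*cos(1/2 + I) + pi*(-303/52 + 23*I/26)*cos(3/2 + I/3)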